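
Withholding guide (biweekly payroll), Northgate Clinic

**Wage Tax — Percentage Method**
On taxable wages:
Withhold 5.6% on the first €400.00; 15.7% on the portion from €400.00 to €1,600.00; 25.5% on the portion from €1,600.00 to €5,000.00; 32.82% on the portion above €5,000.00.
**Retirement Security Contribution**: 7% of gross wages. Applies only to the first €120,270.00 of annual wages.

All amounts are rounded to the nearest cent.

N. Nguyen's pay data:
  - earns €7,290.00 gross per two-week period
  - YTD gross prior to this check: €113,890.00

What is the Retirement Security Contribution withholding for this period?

Retirement Security Contribution: cap €120,270.00 − YTD €113,890.00 = €6,380.00 subject; 7% × €6,380.00 = €446.60

€446.60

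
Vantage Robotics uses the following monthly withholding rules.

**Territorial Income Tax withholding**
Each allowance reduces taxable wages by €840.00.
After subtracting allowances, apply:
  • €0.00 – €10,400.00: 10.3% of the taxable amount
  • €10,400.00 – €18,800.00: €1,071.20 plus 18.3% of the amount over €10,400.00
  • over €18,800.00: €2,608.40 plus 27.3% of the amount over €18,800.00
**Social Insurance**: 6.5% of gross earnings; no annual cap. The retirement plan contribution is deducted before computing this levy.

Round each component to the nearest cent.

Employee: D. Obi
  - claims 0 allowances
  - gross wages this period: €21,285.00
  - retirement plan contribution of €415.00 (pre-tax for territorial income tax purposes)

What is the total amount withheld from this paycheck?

€4,530.06

Territorial Income Tax: taxable = €21,285.00 − €415.00 = €20,870.00
  €2,608.40 + 27.3% × (€20,870.00 − €18,800.00) = €2,608.40 + 27.3% × €2,070.00 = €3,173.51
Social Insurance: 6.5% × €20,870.00 = €1,356.55
Total: €3,173.51 + €1,356.55 = €4,530.06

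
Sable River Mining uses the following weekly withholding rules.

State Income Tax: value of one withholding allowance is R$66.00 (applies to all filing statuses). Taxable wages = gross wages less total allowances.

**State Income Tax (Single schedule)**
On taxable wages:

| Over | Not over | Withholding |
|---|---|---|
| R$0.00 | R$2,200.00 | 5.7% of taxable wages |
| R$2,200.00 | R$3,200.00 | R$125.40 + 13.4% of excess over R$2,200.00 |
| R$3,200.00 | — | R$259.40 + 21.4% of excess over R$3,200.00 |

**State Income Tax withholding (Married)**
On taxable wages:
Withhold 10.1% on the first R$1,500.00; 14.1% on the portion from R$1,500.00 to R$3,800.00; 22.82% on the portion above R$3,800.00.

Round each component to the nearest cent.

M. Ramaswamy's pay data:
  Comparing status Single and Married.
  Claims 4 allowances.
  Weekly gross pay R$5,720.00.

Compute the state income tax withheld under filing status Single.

R$742.18

State Income Tax (Single): taxable = R$5,720.00 − 4×R$66.00 = R$5,456.00
  R$259.40 + 21.4% × (R$5,456.00 − R$3,200.00) = R$259.40 + 21.4% × R$2,256.00 = R$742.18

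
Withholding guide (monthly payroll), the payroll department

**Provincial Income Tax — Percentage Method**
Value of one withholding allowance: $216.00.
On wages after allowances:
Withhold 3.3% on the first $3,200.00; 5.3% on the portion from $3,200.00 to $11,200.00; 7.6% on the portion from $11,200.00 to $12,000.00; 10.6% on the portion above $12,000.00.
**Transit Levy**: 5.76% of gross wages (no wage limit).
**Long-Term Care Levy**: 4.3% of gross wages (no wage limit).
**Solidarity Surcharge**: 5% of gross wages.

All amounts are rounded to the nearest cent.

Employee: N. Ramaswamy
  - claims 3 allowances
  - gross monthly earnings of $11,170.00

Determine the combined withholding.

Provincial Income Tax: taxable = $11,170.00 − 3×$216.00 = $10,522.00
  $105.60 + 5.3% × ($10,522.00 − $3,200.00) = $105.60 + 5.3% × $7,322.00 = $493.67
Transit Levy: 5.76% × $11,170.00 = $643.39
Long-Term Care Levy: 4.3% × $11,170.00 = $480.31
Solidarity Surcharge: 5% × $11,170.00 = $558.50
Total: $493.67 + $643.39 + $480.31 + $558.50 = $2,175.87

$2,175.87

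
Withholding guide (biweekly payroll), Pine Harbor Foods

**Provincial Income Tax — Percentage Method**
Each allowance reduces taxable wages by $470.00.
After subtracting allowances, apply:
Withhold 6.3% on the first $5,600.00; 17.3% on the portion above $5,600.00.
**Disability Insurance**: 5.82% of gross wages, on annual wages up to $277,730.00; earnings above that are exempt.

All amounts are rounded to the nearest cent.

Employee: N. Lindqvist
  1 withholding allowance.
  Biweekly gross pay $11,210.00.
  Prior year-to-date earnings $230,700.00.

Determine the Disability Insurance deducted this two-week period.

Disability Insurance: 5.82% × $11,210.00 = $652.42

$652.42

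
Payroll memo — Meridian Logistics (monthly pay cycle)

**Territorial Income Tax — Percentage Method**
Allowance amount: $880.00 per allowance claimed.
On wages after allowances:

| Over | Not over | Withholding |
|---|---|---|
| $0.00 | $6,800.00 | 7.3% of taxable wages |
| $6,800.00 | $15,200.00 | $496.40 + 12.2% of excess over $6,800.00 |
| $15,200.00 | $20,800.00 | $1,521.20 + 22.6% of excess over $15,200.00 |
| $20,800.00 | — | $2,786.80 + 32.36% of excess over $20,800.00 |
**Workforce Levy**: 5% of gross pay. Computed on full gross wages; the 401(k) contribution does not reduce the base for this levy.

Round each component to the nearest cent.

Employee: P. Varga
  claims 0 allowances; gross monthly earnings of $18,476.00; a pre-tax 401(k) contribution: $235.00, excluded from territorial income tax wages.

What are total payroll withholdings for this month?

$3,132.27

Territorial Income Tax: taxable = $18,476.00 − $235.00 = $18,241.00
  $1,521.20 + 22.6% × ($18,241.00 − $15,200.00) = $1,521.20 + 22.6% × $3,041.00 = $2,208.47
Workforce Levy: 5% × $18,476.00 = $923.80
Total: $2,208.47 + $923.80 = $3,132.27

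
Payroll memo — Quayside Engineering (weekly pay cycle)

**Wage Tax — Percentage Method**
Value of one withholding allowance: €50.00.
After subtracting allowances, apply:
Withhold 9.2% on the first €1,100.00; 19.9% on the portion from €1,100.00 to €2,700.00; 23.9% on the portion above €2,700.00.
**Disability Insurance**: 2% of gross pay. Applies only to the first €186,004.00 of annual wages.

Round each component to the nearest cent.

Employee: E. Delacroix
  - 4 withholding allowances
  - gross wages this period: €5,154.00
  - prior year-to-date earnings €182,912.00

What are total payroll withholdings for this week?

Wage Tax: taxable = €5,154.00 − 4×€50.00 = €4,954.00
  €419.60 + 23.9% × (€4,954.00 − €2,700.00) = €419.60 + 23.9% × €2,254.00 = €958.31
Disability Insurance: cap €186,004.00 − YTD €182,912.00 = €3,092.00 subject; 2% × €3,092.00 = €61.84
Total: €958.31 + €61.84 = €1,020.15

€1,020.15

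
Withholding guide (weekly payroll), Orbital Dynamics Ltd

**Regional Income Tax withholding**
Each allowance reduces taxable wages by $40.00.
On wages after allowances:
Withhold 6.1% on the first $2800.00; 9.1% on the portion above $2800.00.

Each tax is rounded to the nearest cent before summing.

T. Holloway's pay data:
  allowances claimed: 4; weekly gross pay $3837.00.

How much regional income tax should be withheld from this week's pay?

Regional Income Tax: taxable = $3837.00 − 4×$40.00 = $3677.00
  $170.80 + 9.1% × ($3677.00 − $2800.00) = $170.80 + 9.1% × $877.00 = $250.61

$250.61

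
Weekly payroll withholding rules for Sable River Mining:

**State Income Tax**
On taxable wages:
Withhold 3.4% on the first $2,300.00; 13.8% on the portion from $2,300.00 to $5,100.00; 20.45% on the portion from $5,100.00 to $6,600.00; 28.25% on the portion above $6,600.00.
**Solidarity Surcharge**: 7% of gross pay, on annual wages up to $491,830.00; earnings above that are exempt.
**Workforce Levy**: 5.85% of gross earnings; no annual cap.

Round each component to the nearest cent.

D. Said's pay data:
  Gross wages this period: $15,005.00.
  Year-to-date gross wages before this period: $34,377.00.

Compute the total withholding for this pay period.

$5,073.90

State Income Tax: taxable = $15,005.00
  $771.35 + 28.25% × ($15,005.00 − $6,600.00) = $771.35 + 28.25% × $8,405.00 = $3,145.76
Solidarity Surcharge: 7% × $15,005.00 = $1,050.35
Workforce Levy: 5.85% × $15,005.00 = $877.79
Total: $3,145.76 + $1,050.35 + $877.79 = $5,073.90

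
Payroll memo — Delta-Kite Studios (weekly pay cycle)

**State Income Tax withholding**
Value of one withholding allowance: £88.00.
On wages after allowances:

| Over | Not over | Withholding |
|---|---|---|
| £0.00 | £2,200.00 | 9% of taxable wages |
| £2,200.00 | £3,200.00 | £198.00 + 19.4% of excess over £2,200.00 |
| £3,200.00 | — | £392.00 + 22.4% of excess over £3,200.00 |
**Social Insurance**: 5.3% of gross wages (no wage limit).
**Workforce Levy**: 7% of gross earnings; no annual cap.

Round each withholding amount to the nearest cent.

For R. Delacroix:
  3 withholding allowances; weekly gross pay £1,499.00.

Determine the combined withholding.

£295.53

State Income Tax: taxable = £1,499.00 − 3×£88.00 = £1,235.00
  9% × £1,235.00 = £111.15
Social Insurance: 5.3% × £1,499.00 = £79.45
Workforce Levy: 7% × £1,499.00 = £104.93
Total: £111.15 + £79.45 + £104.93 = £295.53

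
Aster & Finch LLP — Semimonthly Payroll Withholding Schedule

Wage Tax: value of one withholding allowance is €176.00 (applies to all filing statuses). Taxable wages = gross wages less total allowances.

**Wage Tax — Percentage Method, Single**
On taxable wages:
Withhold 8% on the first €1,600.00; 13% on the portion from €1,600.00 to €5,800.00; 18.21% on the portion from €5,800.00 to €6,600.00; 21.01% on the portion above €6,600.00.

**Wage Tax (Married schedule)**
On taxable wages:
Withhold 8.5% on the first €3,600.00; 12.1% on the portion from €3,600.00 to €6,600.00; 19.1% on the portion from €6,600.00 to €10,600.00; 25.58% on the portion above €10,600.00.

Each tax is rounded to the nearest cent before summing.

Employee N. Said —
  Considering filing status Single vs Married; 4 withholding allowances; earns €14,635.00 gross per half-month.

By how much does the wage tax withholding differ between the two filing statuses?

Wage Tax (Single): taxable = €14,635.00 − 4×€176.00 = €13,931.00
  €819.68 + 21.01% × (€13,931.00 − €6,600.00) = €819.68 + 21.01% × €7,331.00 = €2,359.92
Wage Tax (Married): taxable = €14,635.00 − 4×€176.00 = €13,931.00
  €1,433.00 + 25.58% × (€13,931.00 − €10,600.00) = €1,433.00 + 25.58% × €3,331.00 = €2,285.07
Difference: |€2,359.92 − €2,285.07| = €74.85 (higher under Single)

€74.85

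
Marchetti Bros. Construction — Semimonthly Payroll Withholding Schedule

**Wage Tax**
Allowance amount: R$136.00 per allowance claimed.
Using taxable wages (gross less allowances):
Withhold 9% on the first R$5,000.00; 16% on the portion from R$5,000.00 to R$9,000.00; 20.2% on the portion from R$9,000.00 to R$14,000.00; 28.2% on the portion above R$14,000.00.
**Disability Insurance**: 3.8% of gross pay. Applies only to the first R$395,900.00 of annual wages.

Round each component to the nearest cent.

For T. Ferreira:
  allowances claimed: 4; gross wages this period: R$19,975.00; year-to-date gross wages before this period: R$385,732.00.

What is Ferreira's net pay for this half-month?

R$15,957.08

Wage Tax: taxable = R$19,975.00 − 4×R$136.00 = R$19,431.00
  R$2,100.00 + 28.2% × (R$19,431.00 − R$14,000.00) = R$2,100.00 + 28.2% × R$5,431.00 = R$3,631.54
Disability Insurance: cap R$395,900.00 − YTD R$385,732.00 = R$10,168.00 subject; 3.8% × R$10,168.00 = R$386.38
Total withheld: R$3,631.54 + R$386.38 = R$4,017.92
Net pay: R$19,975.00 − R$4,017.92 = R$15,957.08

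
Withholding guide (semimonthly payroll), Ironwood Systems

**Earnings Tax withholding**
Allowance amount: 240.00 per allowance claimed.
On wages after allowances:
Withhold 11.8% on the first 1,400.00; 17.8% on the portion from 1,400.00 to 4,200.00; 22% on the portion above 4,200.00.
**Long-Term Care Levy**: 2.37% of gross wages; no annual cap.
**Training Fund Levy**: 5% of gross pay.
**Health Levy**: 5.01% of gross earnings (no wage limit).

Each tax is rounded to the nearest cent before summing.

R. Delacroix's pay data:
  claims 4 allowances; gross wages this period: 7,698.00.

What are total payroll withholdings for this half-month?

2,174.97

Earnings Tax: taxable = 7,698.00 − 4×240.00 = 6,738.00
  663.60 + 22% × (6,738.00 − 4,200.00) = 663.60 + 22% × 2,538.00 = 1,221.96
Long-Term Care Levy: 2.37% × 7,698.00 = 182.44
Training Fund Levy: 5% × 7,698.00 = 384.90
Health Levy: 5.01% × 7,698.00 = 385.67
Total: 1,221.96 + 182.44 + 384.90 + 385.67 = 2,174.97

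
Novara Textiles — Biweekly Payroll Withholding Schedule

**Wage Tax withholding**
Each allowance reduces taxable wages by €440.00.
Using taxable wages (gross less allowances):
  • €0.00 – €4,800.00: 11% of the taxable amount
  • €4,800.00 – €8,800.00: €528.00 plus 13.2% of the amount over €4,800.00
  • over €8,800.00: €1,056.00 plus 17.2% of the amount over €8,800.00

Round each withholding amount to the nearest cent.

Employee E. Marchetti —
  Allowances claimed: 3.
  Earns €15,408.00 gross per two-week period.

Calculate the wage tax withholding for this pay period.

Wage Tax: taxable = €15,408.00 − 3×€440.00 = €14,088.00
  €1,056.00 + 17.2% × (€14,088.00 − €8,800.00) = €1,056.00 + 17.2% × €5,288.00 = €1,965.54

€1,965.54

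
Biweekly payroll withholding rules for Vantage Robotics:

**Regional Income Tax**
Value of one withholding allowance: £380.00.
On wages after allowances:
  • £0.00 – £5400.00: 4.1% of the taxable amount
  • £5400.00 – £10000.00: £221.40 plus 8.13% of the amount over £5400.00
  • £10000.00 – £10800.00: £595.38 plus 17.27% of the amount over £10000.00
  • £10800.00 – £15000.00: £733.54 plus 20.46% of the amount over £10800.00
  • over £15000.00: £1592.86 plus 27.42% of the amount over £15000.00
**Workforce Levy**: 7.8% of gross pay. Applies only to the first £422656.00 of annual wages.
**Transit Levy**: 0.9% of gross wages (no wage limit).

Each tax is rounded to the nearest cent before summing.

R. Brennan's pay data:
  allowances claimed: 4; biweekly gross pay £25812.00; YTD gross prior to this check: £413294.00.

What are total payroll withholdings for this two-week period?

£5103.28

Regional Income Tax: taxable = £25812.00 − 4×£380.00 = £24292.00
  £1592.86 + 27.42% × (£24292.00 − £15000.00) = £1592.86 + 27.42% × £9292.00 = £4140.73
Workforce Levy: cap £422656.00 − YTD £413294.00 = £9362.00 subject; 7.8% × £9362.00 = £730.24
Transit Levy: 0.9% × £25812.00 = £232.31
Total: £4140.73 + £730.24 + £232.31 = £5103.28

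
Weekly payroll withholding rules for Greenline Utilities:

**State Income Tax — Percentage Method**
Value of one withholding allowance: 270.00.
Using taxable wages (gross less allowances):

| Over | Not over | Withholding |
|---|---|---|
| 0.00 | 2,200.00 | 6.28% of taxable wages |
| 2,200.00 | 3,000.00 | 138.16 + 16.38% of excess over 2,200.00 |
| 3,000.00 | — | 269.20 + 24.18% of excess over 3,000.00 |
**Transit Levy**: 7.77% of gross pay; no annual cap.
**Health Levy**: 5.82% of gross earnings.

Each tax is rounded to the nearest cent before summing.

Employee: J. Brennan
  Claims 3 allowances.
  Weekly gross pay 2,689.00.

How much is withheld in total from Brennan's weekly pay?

483.44

State Income Tax: taxable = 2,689.00 − 3×270.00 = 1,879.00
  6.28% × 1,879.00 = 118.00
Transit Levy: 7.77% × 2,689.00 = 208.94
Health Levy: 5.82% × 2,689.00 = 156.50
Total: 118.00 + 208.94 + 156.50 = 483.44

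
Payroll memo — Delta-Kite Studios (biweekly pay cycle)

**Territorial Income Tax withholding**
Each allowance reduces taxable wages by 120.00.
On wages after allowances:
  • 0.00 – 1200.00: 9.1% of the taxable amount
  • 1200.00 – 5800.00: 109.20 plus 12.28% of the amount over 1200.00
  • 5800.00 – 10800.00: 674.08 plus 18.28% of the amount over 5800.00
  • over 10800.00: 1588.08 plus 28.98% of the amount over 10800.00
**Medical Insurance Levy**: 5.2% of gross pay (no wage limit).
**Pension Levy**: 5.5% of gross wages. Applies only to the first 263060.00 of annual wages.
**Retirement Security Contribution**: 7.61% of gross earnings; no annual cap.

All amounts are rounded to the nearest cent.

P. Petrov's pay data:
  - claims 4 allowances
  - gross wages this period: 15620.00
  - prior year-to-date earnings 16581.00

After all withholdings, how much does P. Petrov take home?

Territorial Income Tax: taxable = 15620.00 − 4×120.00 = 15140.00
  1588.08 + 28.98% × (15140.00 − 10800.00) = 1588.08 + 28.98% × 4340.00 = 2845.81
Medical Insurance Levy: 5.2% × 15620.00 = 812.24
Pension Levy: 5.5% × 15620.00 = 859.10
Retirement Security Contribution: 7.61% × 15620.00 = 1188.68
Total withheld: 2845.81 + 812.24 + 859.10 + 1188.68 = 5705.83
Net pay: 15620.00 − 5705.83 = 9914.17

9914.17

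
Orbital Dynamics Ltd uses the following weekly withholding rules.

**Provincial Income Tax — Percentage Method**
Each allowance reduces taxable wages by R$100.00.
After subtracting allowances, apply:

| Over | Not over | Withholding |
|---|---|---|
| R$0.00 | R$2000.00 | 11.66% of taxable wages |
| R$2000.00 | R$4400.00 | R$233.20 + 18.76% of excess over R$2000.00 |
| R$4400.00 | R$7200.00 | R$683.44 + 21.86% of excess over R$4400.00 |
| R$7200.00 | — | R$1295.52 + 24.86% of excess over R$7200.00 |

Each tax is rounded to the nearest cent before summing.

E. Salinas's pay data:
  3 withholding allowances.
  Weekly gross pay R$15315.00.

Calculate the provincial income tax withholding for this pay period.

Provincial Income Tax: taxable = R$15315.00 − 3×R$100.00 = R$15015.00
  R$1295.52 + 24.86% × (R$15015.00 − R$7200.00) = R$1295.52 + 24.86% × R$7815.00 = R$3238.33

R$3238.33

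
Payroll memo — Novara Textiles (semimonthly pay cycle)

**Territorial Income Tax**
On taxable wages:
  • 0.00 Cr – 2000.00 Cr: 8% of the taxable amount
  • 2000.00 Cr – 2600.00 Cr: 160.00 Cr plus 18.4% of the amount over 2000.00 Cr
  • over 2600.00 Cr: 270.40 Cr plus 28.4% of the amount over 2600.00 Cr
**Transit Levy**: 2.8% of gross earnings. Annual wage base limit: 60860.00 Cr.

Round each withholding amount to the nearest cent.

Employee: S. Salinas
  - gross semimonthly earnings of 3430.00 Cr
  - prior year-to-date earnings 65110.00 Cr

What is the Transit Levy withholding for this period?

Transit Levy: YTD 65110.00 Cr ≥ cap 60860.00 Cr → 0.00 Cr

0.00 Cr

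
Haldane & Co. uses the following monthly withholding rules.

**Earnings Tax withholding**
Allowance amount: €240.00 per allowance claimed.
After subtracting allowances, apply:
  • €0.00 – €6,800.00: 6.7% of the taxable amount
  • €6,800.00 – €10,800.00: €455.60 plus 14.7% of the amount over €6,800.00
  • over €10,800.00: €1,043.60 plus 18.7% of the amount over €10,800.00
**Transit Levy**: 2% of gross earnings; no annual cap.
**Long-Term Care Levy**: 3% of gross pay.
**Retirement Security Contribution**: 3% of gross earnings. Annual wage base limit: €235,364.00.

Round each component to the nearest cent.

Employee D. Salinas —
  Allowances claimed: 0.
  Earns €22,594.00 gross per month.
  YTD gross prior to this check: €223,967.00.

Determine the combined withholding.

Earnings Tax: taxable = €22,594.00
  €1,043.60 + 18.7% × (€22,594.00 − €10,800.00) = €1,043.60 + 18.7% × €11,794.00 = €3,249.08
Transit Levy: 2% × €22,594.00 = €451.88
Long-Term Care Levy: 3% × €22,594.00 = €677.82
Retirement Security Contribution: cap €235,364.00 − YTD €223,967.00 = €11,397.00 subject; 3% × €11,397.00 = €341.91
Total: €3,249.08 + €451.88 + €677.82 + €341.91 = €4,720.69

€4,720.69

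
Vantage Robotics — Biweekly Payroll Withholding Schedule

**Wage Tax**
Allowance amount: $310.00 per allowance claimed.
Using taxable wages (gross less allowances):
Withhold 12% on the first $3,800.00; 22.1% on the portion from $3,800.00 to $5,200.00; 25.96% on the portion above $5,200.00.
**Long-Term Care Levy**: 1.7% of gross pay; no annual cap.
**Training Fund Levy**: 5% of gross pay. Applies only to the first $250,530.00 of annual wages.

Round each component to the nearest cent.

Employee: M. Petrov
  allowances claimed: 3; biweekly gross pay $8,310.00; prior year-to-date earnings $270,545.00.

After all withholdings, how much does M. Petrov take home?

$6,837.40

Wage Tax: taxable = $8,310.00 − 3×$310.00 = $7,380.00
  $765.40 + 25.96% × ($7,380.00 − $5,200.00) = $765.40 + 25.96% × $2,180.00 = $1,331.33
Long-Term Care Levy: 1.7% × $8,310.00 = $141.27
Training Fund Levy: YTD $270,545.00 ≥ cap $250,530.00 → $0.00
Total withheld: $1,331.33 + $141.27 + $0.00 = $1,472.60
Net pay: $8,310.00 − $1,472.60 = $6,837.40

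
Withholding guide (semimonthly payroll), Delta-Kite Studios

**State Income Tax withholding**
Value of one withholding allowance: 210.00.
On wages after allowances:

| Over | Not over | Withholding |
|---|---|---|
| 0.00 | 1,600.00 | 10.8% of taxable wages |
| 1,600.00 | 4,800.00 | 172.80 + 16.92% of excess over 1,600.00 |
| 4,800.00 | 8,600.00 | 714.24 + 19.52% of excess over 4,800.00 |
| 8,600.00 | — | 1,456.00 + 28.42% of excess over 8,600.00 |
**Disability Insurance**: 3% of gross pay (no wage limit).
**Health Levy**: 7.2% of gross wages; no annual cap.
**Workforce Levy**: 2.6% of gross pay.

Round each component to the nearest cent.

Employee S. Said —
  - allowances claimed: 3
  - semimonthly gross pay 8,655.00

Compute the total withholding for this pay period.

State Income Tax: taxable = 8,655.00 − 3×210.00 = 8,025.00
  714.24 + 19.52% × (8,025.00 − 4,800.00) = 714.24 + 19.52% × 3,225.00 = 1,343.76
Disability Insurance: 3% × 8,655.00 = 259.65
Health Levy: 7.2% × 8,655.00 = 623.16
Workforce Levy: 2.6% × 8,655.00 = 225.03
Total: 1,343.76 + 259.65 + 623.16 + 225.03 = 2,451.60

2,451.60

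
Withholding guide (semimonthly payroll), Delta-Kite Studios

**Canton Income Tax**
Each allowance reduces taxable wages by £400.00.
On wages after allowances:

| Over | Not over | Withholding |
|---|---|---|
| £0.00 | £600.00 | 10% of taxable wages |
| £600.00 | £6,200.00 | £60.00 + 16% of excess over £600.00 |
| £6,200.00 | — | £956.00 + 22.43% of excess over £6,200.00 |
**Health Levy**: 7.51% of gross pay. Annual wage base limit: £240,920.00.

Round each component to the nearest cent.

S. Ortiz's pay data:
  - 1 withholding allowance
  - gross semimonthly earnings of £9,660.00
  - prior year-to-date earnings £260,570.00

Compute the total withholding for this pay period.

Canton Income Tax: taxable = £9,660.00 − 1×£400.00 = £9,260.00
  £956.00 + 22.43% × (£9,260.00 − £6,200.00) = £956.00 + 22.43% × £3,060.00 = £1,642.36
Health Levy: YTD £260,570.00 ≥ cap £240,920.00 → £0.00
Total: £1,642.36 + £0.00 = £1,642.36

£1,642.36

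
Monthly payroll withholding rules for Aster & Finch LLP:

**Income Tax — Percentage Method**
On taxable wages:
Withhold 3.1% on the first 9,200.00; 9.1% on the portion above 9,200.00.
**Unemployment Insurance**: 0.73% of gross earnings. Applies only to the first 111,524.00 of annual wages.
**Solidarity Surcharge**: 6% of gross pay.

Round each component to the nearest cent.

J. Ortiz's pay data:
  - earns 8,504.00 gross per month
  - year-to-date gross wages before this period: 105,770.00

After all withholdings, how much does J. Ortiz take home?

7,688.14

Income Tax: taxable = 8,504.00
  3.1% × 8,504.00 = 263.62
Unemployment Insurance: cap 111,524.00 − YTD 105,770.00 = 5,754.00 subject; 0.73% × 5,754.00 = 42.00
Solidarity Surcharge: 6% × 8,504.00 = 510.24
Total withheld: 263.62 + 42.00 + 510.24 = 815.86
Net pay: 8,504.00 − 815.86 = 7,688.14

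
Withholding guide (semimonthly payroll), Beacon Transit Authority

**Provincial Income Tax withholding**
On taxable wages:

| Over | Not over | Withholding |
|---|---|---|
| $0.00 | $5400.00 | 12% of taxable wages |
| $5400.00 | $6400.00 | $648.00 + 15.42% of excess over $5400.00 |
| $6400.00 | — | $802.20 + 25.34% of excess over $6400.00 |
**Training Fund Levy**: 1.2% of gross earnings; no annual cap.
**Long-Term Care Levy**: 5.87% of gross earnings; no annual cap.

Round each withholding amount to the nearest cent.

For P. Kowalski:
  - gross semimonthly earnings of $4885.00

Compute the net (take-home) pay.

$3953.43

Provincial Income Tax: taxable = $4885.00
  12% × $4885.00 = $586.20
Training Fund Levy: 1.2% × $4885.00 = $58.62
Long-Term Care Levy: 5.87% × $4885.00 = $286.75
Total withheld: $586.20 + $58.62 + $286.75 = $931.57
Net pay: $4885.00 − $931.57 = $3953.43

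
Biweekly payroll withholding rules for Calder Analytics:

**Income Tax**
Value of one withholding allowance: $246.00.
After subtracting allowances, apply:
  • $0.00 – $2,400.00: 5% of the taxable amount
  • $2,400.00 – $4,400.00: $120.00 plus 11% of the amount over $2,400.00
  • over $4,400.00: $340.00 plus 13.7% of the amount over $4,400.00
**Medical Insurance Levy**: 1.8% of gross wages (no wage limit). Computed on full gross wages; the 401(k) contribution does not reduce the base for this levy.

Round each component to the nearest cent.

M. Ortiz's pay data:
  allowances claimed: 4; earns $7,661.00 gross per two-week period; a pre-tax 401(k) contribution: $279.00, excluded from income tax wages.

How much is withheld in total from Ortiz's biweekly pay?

$751.63

Income Tax: taxable = $7,661.00 − $279.00 − 4×$246.00 = $6,398.00
  $340.00 + 13.7% × ($6,398.00 − $4,400.00) = $340.00 + 13.7% × $1,998.00 = $613.73
Medical Insurance Levy: 1.8% × $7,661.00 = $137.90
Total: $613.73 + $137.90 = $751.63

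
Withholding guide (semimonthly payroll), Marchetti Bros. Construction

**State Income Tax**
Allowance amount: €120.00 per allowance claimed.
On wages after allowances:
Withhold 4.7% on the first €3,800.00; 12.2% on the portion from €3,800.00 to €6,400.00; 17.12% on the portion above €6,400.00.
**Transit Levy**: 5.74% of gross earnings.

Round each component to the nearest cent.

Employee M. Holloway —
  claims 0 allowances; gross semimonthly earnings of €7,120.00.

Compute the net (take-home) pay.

€6,092.25

State Income Tax: taxable = €7,120.00
  €495.80 + 17.12% × (€7,120.00 − €6,400.00) = €495.80 + 17.12% × €720.00 = €619.06
Transit Levy: 5.74% × €7,120.00 = €408.69
Total withheld: €619.06 + €408.69 = €1,027.75
Net pay: €7,120.00 − €1,027.75 = €6,092.25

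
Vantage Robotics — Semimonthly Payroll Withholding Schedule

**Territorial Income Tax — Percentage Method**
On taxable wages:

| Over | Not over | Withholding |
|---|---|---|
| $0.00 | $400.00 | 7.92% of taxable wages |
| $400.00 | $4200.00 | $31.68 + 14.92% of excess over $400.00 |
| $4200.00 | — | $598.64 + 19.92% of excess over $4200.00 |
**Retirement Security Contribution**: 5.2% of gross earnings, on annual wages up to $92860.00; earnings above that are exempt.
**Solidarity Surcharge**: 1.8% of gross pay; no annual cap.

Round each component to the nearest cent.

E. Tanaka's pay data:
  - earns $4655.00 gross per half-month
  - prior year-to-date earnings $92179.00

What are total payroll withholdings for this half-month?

$808.48

Territorial Income Tax: taxable = $4655.00
  $598.64 + 19.92% × ($4655.00 − $4200.00) = $598.64 + 19.92% × $455.00 = $689.28
Retirement Security Contribution: cap $92860.00 − YTD $92179.00 = $681.00 subject; 5.2% × $681.00 = $35.41
Solidarity Surcharge: 1.8% × $4655.00 = $83.79
Total: $689.28 + $35.41 + $83.79 = $808.48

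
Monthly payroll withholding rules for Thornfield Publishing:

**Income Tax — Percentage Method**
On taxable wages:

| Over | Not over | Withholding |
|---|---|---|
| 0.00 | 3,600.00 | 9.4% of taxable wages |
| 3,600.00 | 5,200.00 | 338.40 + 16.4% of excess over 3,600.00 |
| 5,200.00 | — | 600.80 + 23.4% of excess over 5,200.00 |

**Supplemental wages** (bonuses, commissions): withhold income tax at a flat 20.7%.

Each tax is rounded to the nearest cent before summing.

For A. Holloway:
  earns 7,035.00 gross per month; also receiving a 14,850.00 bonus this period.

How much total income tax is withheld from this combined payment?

Income Tax: taxable = 7,035.00
  600.80 + 23.4% × (7,035.00 − 5,200.00) = 600.80 + 23.4% × 1,835.00 = 1,030.19
Supplemental (20.7% flat on bonus): 20.7% × 14,850.00 = 3,073.95
Total income tax: 1,030.19 + 3,073.95 = 4,104.14

4,104.14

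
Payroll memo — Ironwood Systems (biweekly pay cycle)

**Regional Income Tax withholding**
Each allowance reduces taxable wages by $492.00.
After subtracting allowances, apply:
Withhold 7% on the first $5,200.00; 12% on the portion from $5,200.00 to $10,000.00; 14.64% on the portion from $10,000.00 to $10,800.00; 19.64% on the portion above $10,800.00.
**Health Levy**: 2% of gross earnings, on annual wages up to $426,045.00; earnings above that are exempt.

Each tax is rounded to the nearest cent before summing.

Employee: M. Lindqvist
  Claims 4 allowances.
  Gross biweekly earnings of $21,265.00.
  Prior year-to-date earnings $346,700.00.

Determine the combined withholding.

Regional Income Tax: taxable = $21,265.00 − 4×$492.00 = $19,297.00
  $1,057.12 + 19.64% × ($19,297.00 − $10,800.00) = $1,057.12 + 19.64% × $8,497.00 = $2,725.93
Health Levy: 2% × $21,265.00 = $425.30
Total: $2,725.93 + $425.30 = $3,151.23

$3,151.23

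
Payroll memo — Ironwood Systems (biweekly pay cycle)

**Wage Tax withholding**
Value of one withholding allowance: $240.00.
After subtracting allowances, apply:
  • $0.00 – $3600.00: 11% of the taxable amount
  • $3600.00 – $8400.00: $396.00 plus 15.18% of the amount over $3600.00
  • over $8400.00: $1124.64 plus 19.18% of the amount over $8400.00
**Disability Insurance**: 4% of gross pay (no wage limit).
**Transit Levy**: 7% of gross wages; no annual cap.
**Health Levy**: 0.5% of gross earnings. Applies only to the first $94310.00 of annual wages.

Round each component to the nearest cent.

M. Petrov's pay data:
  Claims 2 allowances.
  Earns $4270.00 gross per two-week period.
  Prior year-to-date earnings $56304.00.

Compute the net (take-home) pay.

$3354.11

Wage Tax: taxable = $4270.00 − 2×$240.00 = $3790.00
  $396.00 + 15.18% × ($3790.00 − $3600.00) = $396.00 + 15.18% × $190.00 = $424.84
Disability Insurance: 4% × $4270.00 = $170.80
Transit Levy: 7% × $4270.00 = $298.90
Health Levy: 0.5% × $4270.00 = $21.35
Total withheld: $424.84 + $170.80 + $298.90 + $21.35 = $915.89
Net pay: $4270.00 − $915.89 = $3354.11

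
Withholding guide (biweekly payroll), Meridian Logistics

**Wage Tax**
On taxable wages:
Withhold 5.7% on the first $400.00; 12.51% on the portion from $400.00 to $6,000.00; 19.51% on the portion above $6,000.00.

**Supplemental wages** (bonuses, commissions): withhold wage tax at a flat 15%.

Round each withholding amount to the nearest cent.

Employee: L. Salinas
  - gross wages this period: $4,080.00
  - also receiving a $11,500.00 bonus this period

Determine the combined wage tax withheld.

Wage Tax: taxable = $4,080.00
  $22.80 + 12.51% × ($4,080.00 − $400.00) = $22.80 + 12.51% × $3,680.00 = $483.17
Supplemental (15% flat on bonus): 15% × $11,500.00 = $1,725.00
Total wage tax: $483.17 + $1,725.00 = $2,208.17

$2,208.17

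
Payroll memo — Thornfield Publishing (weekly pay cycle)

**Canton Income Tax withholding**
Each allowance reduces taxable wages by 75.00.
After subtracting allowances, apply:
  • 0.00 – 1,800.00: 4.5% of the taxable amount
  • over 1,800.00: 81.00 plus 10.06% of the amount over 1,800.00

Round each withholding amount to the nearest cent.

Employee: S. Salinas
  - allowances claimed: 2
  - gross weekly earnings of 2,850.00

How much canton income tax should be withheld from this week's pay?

Canton Income Tax: taxable = 2,850.00 − 2×75.00 = 2,700.00
  81.00 + 10.06% × (2,700.00 − 1,800.00) = 81.00 + 10.06% × 900.00 = 171.54

171.54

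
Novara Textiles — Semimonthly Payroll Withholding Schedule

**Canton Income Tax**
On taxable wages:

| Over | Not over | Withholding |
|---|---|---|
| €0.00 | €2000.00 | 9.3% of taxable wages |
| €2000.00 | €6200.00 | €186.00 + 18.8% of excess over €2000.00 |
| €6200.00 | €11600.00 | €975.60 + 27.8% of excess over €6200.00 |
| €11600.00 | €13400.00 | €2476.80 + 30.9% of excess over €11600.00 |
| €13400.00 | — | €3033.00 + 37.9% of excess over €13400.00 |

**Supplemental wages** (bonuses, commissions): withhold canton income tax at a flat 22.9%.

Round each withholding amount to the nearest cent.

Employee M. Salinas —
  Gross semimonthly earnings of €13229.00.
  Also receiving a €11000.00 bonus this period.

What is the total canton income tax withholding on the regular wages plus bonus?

€5499.16

Canton Income Tax: taxable = €13229.00
  €2476.80 + 30.9% × (€13229.00 − €11600.00) = €2476.80 + 30.9% × €1629.00 = €2980.16
Supplemental (22.9% flat on bonus): 22.9% × €11000.00 = €2519.00
Total canton income tax: €2980.16 + €2519.00 = €5499.16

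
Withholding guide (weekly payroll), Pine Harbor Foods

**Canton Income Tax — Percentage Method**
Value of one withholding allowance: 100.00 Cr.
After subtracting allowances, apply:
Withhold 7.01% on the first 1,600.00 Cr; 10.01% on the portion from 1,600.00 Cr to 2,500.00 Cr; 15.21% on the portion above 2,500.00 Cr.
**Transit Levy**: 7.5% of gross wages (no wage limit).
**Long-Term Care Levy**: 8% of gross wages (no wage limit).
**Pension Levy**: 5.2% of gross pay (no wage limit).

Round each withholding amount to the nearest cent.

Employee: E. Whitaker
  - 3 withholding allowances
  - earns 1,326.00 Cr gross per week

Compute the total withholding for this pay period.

346.40 Cr

Canton Income Tax: taxable = 1,326.00 Cr − 3×100.00 Cr = 1,026.00 Cr
  7.01% × 1,026.00 Cr = 71.92 Cr
Transit Levy: 7.5% × 1,326.00 Cr = 99.45 Cr
Long-Term Care Levy: 8% × 1,326.00 Cr = 106.08 Cr
Pension Levy: 5.2% × 1,326.00 Cr = 68.95 Cr
Total: 71.92 Cr + 99.45 Cr + 106.08 Cr + 68.95 Cr = 346.40 Cr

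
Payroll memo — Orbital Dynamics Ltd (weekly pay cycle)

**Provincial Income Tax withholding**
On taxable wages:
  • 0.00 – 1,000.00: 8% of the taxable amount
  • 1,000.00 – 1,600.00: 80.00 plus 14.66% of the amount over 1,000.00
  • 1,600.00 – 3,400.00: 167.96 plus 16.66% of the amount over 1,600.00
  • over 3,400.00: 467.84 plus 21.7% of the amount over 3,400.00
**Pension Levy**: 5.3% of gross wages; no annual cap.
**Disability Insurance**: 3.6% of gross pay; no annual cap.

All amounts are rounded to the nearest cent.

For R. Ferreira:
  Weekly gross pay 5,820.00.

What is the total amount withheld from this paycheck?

Provincial Income Tax: taxable = 5,820.00
  467.84 + 21.7% × (5,820.00 − 3,400.00) = 467.84 + 21.7% × 2,420.00 = 992.98
Pension Levy: 5.3% × 5,820.00 = 308.46
Disability Insurance: 3.6% × 5,820.00 = 209.52
Total: 992.98 + 308.46 + 209.52 = 1,510.96

1,510.96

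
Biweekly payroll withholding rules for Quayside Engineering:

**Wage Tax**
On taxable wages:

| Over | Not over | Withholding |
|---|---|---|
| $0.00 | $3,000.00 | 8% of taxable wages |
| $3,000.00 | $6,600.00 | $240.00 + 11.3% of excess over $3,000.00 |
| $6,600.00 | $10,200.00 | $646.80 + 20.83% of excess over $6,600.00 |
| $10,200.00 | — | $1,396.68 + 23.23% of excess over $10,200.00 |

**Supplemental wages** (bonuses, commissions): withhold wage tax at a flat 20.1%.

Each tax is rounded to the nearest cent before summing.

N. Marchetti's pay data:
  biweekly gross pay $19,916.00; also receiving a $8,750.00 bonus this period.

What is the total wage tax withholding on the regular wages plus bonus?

$5,412.46

Wage Tax: taxable = $19,916.00
  $1,396.68 + 23.23% × ($19,916.00 − $10,200.00) = $1,396.68 + 23.23% × $9,716.00 = $3,653.71
Supplemental (20.1% flat on bonus): 20.1% × $8,750.00 = $1,758.75
Total wage tax: $3,653.71 + $1,758.75 = $5,412.46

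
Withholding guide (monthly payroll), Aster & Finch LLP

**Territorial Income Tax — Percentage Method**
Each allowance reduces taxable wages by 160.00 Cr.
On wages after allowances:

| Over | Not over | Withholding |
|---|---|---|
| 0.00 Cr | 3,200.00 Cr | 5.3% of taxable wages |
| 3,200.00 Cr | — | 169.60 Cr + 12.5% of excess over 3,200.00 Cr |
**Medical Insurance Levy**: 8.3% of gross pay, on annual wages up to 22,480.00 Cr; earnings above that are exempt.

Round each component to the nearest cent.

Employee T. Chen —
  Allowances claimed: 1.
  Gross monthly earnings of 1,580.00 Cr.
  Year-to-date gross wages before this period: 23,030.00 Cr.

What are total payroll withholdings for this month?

75.26 Cr

Territorial Income Tax: taxable = 1,580.00 Cr − 1×160.00 Cr = 1,420.00 Cr
  5.3% × 1,420.00 Cr = 75.26 Cr
Medical Insurance Levy: YTD 23,030.00 Cr ≥ cap 22,480.00 Cr → 0.00 Cr
Total: 75.26 Cr + 0.00 Cr = 75.26 Cr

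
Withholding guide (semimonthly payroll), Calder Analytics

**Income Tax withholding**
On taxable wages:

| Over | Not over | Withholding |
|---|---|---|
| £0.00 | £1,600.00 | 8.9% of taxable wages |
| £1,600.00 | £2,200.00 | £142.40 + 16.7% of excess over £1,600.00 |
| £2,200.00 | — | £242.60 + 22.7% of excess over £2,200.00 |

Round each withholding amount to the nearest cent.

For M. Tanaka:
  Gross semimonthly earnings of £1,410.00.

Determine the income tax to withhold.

£125.49

Income Tax: taxable = £1,410.00
  8.9% × £1,410.00 = £125.49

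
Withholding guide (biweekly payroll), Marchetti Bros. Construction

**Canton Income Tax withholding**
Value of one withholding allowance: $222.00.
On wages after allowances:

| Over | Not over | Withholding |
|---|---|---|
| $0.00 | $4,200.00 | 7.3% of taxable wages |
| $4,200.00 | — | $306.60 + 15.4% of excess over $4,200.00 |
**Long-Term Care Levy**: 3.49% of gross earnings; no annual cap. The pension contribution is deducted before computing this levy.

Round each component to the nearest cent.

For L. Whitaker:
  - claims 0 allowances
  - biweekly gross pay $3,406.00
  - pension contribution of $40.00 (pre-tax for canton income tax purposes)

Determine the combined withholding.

Canton Income Tax: taxable = $3,406.00 − $40.00 = $3,366.00
  7.3% × $3,366.00 = $245.72
Long-Term Care Levy: 3.49% × $3,366.00 = $117.47
Total: $245.72 + $117.47 = $363.19

$363.19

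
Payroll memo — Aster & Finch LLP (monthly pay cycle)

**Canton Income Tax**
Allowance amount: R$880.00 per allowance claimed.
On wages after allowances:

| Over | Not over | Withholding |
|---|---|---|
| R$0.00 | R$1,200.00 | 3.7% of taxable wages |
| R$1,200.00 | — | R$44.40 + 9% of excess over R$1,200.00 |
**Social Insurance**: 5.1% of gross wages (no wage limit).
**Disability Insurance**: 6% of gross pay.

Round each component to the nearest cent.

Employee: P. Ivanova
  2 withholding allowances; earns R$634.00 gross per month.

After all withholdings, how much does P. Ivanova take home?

R$563.63

Canton Income Tax: taxable = R$634.00 − 2×R$880.00 = R$-1,126.00
  Taxable ≤ 0 → R$0.00
Social Insurance: 5.1% × R$634.00 = R$32.33
Disability Insurance: 6% × R$634.00 = R$38.04
Total withheld: R$0.00 + R$32.33 + R$38.04 = R$70.37
Net pay: R$634.00 − R$70.37 = R$563.63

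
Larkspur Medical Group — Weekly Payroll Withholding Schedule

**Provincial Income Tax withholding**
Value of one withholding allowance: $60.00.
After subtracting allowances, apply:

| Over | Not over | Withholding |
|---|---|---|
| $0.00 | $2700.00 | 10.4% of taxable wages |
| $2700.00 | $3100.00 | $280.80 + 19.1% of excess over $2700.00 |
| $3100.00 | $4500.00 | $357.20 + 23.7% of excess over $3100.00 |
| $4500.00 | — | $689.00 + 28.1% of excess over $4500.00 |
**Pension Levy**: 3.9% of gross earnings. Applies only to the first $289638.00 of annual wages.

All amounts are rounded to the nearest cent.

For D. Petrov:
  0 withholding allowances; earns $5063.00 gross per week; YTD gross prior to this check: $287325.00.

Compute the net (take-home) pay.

Provincial Income Tax: taxable = $5063.00
  $689.00 + 28.1% × ($5063.00 − $4500.00) = $689.00 + 28.1% × $563.00 = $847.20
Pension Levy: cap $289638.00 − YTD $287325.00 = $2313.00 subject; 3.9% × $2313.00 = $90.21
Total withheld: $847.20 + $90.21 = $937.41
Net pay: $5063.00 − $937.41 = $4125.59

$4125.59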